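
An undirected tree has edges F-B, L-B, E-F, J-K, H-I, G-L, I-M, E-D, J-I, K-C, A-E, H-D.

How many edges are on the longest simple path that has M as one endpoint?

8

Distances from M peak at 8, attained at G.
M–I–H–D–E–F–B–L–G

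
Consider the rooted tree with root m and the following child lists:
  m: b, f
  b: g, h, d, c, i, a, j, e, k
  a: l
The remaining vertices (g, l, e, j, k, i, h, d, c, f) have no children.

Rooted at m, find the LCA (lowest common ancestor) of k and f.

Path k→root: k b m; path f→root: f m.
First common node: m.

m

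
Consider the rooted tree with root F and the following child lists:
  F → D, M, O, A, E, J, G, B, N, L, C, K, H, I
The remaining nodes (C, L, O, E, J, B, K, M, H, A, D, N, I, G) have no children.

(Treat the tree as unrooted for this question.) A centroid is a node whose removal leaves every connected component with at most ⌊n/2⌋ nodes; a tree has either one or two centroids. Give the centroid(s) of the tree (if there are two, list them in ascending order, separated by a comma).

F

Removing F splits the tree into components of sizes 1, 1, 1, 1, 1, 1, 1, 1, 1, 1, 1, 1, 1, 1; the largest is 1 ≤ ⌊15/2⌋ = 7.
Every other node leaves some component of size > 7, so the centroid is unique.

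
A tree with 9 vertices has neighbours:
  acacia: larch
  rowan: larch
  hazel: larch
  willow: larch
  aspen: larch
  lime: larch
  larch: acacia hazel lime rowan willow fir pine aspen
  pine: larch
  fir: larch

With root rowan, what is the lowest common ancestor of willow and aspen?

larch

willow's ancestor chain is willow, larch, rowan and aspen's is aspen, larch, rowan; they first meet at larch.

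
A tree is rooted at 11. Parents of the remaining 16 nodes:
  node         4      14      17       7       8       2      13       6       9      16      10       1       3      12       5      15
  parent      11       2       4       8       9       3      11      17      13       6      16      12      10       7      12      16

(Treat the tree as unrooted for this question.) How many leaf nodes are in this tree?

4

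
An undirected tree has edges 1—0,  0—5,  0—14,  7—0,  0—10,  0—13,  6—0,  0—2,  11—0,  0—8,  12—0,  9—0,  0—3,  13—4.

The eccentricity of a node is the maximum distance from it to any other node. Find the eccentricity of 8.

Distances from 8 peak at 3, attained at 4.
8-0-13-4

3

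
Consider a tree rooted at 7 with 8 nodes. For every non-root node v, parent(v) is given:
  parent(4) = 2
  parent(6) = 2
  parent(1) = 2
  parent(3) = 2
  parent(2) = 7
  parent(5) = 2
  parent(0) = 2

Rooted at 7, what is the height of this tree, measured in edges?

A deepest node is 3, reached by 7–2–3.
That path has 2 edges, so the height is 2.

2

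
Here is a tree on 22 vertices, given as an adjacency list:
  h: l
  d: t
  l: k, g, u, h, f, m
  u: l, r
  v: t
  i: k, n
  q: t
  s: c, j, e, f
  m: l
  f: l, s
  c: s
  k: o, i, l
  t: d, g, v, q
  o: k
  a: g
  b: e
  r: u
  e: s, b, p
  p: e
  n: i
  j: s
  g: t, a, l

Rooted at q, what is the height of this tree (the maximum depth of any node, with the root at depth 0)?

A deepest node is p, reached by q-t-g-l-f-s-e-p.
That path has 7 edges, so the height is 7.

7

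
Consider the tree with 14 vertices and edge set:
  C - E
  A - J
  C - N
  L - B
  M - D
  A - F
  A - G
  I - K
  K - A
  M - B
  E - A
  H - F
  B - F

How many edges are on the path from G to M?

4

Walking from G: G - A - F - B - M. Length 4.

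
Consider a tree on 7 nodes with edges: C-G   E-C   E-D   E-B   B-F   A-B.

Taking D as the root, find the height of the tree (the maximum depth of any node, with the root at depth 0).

G sits deepest: D–E–C–G — 3 edges from the root.

3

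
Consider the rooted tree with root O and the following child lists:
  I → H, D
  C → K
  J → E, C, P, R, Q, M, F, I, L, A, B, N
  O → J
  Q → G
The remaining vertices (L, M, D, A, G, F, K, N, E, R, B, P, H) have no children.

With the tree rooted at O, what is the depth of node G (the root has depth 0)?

Climbing from G to the root: G → Q → J → O. That's 3 steps.

3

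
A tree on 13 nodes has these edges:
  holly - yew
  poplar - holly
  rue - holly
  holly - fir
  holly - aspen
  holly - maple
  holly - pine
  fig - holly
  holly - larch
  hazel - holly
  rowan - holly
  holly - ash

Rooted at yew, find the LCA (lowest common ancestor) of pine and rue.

holly

Ancestors of pine (toward the root): pine, holly, yew.
Ancestors of rue: rue, holly, yew.
The deepest node appearing in both lists is holly.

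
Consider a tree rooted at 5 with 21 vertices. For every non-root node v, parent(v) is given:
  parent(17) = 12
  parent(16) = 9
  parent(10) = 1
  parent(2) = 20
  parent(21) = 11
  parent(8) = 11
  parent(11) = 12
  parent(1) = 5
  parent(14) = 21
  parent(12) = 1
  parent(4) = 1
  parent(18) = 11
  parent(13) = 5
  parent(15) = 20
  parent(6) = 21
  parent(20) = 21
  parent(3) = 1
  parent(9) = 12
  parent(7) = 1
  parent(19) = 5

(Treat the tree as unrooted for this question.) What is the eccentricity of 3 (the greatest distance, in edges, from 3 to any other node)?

6

The node farthest from 3 is 2 (15 also at distance 6), via 3 – 1 – 12 – 11 – 21 – 20 – 2 — 6 edges.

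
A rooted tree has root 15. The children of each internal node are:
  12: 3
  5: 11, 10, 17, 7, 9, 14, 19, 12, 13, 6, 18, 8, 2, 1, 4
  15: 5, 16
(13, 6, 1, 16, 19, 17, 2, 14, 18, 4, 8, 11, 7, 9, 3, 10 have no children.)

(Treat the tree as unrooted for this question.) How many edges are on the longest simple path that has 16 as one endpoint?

Distances from 16 peak at 4, attained at 3.
16–15–5–12–3

4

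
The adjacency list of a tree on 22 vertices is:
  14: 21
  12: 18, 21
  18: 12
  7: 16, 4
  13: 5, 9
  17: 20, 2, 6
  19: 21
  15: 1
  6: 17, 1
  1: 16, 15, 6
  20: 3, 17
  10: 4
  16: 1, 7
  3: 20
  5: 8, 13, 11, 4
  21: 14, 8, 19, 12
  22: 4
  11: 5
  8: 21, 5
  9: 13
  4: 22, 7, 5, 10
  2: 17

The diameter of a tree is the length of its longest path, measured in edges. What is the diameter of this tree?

A longest path is 18–12–21–8–5–4–7–16–1–6–17–20–3, with 12 edges.

12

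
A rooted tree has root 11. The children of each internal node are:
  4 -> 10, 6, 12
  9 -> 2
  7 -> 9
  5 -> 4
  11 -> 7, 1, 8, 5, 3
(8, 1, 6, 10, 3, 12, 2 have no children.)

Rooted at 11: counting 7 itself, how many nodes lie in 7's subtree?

The subtree rooted at 7 contains: 7, 9, 2 — 3 nodes.

3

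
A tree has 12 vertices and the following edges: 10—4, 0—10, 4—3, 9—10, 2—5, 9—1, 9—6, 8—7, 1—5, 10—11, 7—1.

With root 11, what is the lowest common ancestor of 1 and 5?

Ancestors of 1 (toward the root): 1, 9, 10, 11.
Ancestors of 5: 5, 1, 9, 10, 11.
The deepest node appearing in both lists is 1.

1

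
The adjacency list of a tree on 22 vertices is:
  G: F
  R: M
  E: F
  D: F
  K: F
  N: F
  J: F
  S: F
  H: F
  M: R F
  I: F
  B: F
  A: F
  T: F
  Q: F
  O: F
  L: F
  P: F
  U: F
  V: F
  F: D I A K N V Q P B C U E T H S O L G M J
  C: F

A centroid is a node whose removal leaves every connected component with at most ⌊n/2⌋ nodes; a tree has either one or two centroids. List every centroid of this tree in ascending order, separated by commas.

F

If F is removed the pieces have sizes 2, 1, 1, 1, 1, 1, 1, 1, 1, 1, 1, 1, 1, 1, 1, 1, 1, 1, 1, 1, all ≤ ⌊22/2⌋ = 11.
No neighbour of F does as well, so F is the unique centroid.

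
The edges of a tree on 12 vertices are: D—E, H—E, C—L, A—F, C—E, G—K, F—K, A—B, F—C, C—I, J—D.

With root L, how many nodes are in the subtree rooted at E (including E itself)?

4

The subtree rooted at E contains: E, D, H, J — 4 nodes.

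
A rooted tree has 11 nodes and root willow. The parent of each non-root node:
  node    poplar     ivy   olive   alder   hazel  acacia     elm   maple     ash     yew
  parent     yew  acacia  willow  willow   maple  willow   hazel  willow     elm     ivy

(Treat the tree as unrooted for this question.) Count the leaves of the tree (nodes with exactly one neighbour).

4

Exactly 4 nodes have a single neighbour: alder, ash, olive, poplar.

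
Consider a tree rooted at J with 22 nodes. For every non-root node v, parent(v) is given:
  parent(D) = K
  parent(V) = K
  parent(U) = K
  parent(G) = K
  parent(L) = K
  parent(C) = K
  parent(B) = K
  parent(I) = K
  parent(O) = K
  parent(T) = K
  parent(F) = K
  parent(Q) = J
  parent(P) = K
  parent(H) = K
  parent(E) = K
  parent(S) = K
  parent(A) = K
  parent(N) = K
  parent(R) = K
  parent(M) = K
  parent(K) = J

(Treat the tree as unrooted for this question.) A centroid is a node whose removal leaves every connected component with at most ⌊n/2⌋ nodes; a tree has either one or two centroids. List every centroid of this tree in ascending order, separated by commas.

K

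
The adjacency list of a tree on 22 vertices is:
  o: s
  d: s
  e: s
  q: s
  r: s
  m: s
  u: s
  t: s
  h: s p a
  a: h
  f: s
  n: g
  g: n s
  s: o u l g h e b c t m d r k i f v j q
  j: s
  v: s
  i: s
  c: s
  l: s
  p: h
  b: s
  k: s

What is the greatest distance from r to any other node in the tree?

The node farthest from r is p (n, a also at distance 3), via r – s – h – p — 3 edges.

3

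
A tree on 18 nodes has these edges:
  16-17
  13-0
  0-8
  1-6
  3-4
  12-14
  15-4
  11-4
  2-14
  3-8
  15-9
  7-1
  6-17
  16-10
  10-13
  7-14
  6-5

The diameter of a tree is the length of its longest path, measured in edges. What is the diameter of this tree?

14

A longest path is 9–15–4–3–8–0–13–10–16–17–6–1–7–14–2, with 14 edges.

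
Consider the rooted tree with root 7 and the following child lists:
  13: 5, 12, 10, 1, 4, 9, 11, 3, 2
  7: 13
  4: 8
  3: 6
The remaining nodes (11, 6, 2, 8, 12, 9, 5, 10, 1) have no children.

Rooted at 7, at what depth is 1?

7 – 13 – 1 — 2 edges.

2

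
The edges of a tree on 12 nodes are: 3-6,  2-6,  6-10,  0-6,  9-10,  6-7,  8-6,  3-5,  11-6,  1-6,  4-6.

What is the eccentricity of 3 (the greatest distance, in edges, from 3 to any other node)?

3

A farthest node from 3 is 9.
The path 3-6-10-9 has 3 edges.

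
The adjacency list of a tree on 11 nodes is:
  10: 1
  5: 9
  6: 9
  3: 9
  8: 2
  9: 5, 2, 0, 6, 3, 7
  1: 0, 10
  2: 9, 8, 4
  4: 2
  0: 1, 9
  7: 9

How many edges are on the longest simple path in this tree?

A longest path is 10 – 1 – 0 – 9 – 2 – 4, with 5 edges.

5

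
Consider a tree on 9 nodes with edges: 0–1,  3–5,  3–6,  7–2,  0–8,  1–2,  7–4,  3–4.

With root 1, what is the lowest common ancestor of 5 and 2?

Ancestors of 5 (toward the root): 5, 3, 4, 7, 2, 1.
Ancestors of 2: 2, 1.
The deepest node appearing in both lists is 2.

2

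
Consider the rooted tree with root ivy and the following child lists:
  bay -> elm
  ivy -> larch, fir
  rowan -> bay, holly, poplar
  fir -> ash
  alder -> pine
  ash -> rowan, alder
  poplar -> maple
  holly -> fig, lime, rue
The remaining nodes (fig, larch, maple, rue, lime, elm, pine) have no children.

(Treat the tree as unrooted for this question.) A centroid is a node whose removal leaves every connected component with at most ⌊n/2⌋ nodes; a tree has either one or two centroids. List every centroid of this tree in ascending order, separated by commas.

Removing rowan splits the tree into components of sizes 6, 4, 2, 2; the largest is 6 ≤ ⌊15/2⌋ = 7.
No neighbour of rowan does as well, so rowan is the unique centroid.

rowan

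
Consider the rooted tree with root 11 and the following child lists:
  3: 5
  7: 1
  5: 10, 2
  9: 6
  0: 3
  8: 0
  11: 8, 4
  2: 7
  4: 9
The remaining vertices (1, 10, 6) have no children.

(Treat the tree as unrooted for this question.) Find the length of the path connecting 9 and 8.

3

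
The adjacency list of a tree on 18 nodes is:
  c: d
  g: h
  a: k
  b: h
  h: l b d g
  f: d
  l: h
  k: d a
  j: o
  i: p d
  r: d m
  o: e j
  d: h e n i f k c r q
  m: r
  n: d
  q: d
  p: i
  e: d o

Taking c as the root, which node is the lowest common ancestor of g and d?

Path g→root: g h d c; path d→root: d c.
First common node: d.

d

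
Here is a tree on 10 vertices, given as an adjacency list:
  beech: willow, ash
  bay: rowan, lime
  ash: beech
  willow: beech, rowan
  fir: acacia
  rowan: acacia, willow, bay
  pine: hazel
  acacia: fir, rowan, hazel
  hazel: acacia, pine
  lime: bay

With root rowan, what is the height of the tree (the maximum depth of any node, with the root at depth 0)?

3

The longest root-to-leaf path is rowan → willow → beech → ash (3 edges).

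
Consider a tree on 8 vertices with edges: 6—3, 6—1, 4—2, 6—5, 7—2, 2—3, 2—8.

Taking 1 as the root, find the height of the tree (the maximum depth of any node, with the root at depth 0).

4

The longest root-to-leaf path is 1 → 6 → 3 → 2 → 8 (4 edges).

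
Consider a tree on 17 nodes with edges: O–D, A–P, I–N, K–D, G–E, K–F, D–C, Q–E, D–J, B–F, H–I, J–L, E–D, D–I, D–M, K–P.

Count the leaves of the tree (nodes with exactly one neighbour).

Exactly 10 nodes have a single neighbour: A, B, C, G, H, L, M, N, O, Q.

10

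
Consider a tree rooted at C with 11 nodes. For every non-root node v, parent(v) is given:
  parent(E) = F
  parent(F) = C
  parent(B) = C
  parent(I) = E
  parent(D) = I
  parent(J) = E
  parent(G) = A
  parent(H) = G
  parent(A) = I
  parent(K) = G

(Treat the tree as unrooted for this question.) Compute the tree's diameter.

7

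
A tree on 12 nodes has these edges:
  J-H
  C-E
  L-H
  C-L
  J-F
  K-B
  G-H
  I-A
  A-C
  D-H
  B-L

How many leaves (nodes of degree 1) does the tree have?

6

The leaves are D, E, F, G, I, K.
That is 6 leaves.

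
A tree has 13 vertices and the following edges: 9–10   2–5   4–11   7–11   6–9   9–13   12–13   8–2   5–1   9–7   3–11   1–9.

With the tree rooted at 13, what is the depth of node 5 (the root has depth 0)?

13 → 9 → 1 → 5 — 3 edges.

3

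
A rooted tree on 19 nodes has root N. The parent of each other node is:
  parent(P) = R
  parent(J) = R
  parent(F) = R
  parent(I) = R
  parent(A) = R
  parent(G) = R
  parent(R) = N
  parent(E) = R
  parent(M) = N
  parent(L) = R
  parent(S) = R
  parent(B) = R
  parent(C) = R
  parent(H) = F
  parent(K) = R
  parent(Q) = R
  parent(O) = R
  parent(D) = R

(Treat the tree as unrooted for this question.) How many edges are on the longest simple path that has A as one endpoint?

The node farthest from A is M (H also at distance 3), via A–R–N–M — 3 edges.

3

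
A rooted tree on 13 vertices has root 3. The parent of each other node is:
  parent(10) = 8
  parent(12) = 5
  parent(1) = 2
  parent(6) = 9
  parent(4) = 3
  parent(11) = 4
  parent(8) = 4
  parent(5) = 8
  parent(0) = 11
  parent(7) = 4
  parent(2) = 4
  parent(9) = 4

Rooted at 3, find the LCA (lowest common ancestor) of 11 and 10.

4

11's ancestor chain is 11, 4, 3 and 10's is 10, 8, 4, 3; they first meet at 4.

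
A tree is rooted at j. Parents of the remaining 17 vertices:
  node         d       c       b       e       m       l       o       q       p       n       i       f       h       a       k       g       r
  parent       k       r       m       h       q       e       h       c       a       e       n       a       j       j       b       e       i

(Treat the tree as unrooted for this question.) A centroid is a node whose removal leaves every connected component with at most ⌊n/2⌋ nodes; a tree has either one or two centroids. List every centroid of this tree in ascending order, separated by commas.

Delete n: the remaining components have sizes 9, 8. Max 9 ≤ 9, so n is a centroid.
e is adjacent to n and is also a centroid (the largest component after removing it is likewise 9).

e, n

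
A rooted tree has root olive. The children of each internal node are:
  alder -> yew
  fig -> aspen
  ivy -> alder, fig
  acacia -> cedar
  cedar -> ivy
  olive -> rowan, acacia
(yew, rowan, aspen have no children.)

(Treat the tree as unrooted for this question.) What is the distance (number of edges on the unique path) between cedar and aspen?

cedar – ivy – fig – aspen: 3 edges.

3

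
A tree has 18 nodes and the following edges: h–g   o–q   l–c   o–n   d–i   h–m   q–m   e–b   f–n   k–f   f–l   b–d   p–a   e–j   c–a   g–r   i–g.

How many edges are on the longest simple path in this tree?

BFS from p reaches j last, at distance 15; BFS from j confirms no node is farther.
Path: p-a-c-l-f-n-o-q-m-h-g-i-d-b-e-j.

15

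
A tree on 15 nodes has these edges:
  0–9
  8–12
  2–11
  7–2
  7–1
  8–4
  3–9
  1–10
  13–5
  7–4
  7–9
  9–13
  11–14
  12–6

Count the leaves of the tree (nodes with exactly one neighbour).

6

Exactly 6 nodes have a single neighbour: 0, 3, 5, 6, 10, 14.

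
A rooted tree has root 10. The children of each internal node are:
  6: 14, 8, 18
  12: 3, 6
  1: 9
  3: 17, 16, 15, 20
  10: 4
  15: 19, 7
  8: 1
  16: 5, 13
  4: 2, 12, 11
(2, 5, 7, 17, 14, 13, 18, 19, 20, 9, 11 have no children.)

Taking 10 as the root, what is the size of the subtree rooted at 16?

The subtree rooted at 16 contains: 16, 5, 13 — 3 nodes.

3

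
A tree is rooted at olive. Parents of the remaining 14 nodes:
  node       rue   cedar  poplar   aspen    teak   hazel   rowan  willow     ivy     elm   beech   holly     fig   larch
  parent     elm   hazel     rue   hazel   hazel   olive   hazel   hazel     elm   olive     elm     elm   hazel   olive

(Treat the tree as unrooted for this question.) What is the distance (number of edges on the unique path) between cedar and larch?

The path is cedar - hazel - olive - larch, which has 3 edges.

3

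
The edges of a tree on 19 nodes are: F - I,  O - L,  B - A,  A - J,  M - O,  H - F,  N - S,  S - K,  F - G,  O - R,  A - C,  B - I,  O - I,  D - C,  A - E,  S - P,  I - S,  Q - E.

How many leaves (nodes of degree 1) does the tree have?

11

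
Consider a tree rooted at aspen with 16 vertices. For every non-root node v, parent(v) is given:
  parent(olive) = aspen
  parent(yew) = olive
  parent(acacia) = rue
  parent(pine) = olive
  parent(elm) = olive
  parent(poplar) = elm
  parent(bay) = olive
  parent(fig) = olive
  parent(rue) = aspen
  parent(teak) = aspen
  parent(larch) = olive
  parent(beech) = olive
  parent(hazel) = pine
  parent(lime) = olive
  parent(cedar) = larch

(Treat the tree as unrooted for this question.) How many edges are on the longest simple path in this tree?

5

BFS from acacia reaches hazel last, at distance 5; BFS from hazel confirms no node is farther.
Path: acacia - rue - aspen - olive - pine - hazel.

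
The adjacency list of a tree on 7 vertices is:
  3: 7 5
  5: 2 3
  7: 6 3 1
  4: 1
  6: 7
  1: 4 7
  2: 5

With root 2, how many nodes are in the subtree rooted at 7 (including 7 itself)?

7's subtree: {7, 6, 1, 4}, size 4.

4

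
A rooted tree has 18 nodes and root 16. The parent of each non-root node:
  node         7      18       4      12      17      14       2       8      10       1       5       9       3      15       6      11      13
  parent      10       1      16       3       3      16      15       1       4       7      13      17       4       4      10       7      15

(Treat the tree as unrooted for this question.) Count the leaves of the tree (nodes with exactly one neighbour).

Exactly 9 nodes have a single neighbour: 2, 5, 6, 8, 9, 11, 12, 14, 18.

9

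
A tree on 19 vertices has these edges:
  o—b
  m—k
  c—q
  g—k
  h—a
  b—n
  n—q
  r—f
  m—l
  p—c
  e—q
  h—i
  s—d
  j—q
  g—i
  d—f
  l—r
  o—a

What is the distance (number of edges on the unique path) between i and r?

5

i–g–k–m–l–r: 5 edges.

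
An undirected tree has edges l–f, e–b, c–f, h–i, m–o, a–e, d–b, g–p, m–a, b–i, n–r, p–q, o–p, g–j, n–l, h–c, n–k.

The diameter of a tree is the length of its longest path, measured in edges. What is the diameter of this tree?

BFS from k reaches j last, at distance 14; BFS from j confirms no node is farther.
Path: k – n – l – f – c – h – i – b – e – a – m – o – p – g – j.

14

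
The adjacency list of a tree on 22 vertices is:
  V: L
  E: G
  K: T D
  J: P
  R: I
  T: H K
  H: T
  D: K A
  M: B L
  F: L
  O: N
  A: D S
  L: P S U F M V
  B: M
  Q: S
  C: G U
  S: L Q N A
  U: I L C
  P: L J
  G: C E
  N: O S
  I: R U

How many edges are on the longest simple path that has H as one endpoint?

10

A farthest node from H is E.
The path H-T-K-D-A-S-L-U-C-G-E has 10 edges.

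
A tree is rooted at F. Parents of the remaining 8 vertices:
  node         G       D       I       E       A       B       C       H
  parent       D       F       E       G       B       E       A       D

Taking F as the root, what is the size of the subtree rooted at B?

3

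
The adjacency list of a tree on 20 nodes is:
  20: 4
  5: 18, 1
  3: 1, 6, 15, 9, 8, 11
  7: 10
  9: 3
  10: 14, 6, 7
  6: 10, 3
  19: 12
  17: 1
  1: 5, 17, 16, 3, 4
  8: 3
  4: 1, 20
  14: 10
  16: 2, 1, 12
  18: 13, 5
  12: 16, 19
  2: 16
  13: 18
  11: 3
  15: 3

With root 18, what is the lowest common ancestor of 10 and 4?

Path 10→root: 10 6 3 1 5 18; path 4→root: 4 1 5 18.
First common node: 1.

1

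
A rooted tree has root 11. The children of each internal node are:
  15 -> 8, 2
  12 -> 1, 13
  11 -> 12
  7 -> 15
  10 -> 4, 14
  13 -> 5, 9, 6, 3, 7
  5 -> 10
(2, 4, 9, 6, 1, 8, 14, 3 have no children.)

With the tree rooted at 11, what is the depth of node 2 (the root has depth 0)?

5

Climbing from 2 to the root: 2 → 15 → 7 → 13 → 12 → 11. That's 5 steps.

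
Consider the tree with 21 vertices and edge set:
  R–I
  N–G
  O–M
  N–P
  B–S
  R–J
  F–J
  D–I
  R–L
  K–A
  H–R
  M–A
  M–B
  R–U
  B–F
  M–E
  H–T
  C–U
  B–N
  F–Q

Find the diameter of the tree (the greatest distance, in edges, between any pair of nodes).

8

Starting from C, a farthest node is K at distance 8.
One longest path: C–U–R–J–F–B–M–A–K.
So the diameter is 8.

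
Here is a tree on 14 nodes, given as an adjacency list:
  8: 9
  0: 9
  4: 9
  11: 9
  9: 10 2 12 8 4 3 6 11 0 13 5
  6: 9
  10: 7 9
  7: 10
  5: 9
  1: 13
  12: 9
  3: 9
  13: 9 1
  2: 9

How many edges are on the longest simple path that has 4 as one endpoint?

Distances from 4 peak at 3, attained at 1 (7 also at distance 3).
4–9–13–1

3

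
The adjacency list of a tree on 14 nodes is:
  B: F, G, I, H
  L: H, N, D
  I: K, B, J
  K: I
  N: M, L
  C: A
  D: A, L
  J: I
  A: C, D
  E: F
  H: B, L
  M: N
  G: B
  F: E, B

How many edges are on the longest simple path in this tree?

BFS from C reaches K last, at distance 7; BFS from K confirms no node is farther.
Path: C - A - D - L - H - B - I - K.

7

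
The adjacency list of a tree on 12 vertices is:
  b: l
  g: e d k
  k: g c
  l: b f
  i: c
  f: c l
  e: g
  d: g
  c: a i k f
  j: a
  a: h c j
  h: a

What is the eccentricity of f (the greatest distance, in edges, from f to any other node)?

4

A farthest node from f is d (e also at distance 4).
The path f-c-k-g-d has 4 edges.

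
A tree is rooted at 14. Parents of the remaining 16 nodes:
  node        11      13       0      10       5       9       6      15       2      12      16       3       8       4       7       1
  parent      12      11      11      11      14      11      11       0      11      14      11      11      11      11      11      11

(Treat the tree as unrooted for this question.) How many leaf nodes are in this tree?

The leaves are 1, 2, 3, 4, 5, 6, 7, 8, 9, 10, 13, 15, 16.
That is 13 leaves.

13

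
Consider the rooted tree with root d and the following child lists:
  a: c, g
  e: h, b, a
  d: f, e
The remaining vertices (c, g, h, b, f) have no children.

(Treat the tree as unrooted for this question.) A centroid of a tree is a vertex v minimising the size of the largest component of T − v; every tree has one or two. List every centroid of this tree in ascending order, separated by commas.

Delete e: the remaining components have sizes 3, 2, 1, 1. Max 3 ≤ 4, so e is a centroid.
Every other node leaves some component of size > 4, so the centroid is unique.

e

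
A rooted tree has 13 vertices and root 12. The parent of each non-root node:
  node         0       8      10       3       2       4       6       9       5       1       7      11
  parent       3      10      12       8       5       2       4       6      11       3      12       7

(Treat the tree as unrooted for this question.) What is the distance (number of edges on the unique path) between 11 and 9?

5

The path is 11–5–2–4–6–9, which has 5 edges.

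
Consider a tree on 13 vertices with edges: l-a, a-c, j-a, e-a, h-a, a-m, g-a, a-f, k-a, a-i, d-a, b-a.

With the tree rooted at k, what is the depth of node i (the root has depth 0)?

2

k → a → i — 2 edges.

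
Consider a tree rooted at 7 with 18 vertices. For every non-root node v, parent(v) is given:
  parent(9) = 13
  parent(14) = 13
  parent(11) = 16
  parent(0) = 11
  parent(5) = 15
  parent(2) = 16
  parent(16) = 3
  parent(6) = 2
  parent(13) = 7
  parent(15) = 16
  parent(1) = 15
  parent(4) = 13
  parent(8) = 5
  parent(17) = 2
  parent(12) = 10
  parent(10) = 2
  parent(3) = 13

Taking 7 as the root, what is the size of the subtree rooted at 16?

12

Descendants of 16 (including itself): 16, 15, 11, 2, 1, 5, 0, 6, 17, 10, 8, 12. That's 12.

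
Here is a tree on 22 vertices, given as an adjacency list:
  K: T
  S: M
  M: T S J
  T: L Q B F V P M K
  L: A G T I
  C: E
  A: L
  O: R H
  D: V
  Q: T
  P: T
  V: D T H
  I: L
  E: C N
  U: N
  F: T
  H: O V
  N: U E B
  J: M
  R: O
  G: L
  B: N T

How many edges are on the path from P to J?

3

The path is P–T–M–J, which has 3 edges.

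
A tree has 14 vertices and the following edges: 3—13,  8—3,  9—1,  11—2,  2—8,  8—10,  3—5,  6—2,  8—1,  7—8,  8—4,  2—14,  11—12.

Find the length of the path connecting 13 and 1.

Walking from 13: 13–3–8–1. Length 3.

3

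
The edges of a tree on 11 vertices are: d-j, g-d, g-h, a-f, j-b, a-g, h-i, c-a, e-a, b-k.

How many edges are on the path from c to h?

3

Walking from c: c–a–g–h. Length 3.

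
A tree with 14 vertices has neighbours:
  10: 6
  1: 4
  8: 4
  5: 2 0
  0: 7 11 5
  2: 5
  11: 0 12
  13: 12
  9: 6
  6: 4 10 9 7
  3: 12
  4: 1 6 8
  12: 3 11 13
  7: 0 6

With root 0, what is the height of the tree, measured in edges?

4

1 sits deepest: 0–7–6–4–1 — 4 edges from the root.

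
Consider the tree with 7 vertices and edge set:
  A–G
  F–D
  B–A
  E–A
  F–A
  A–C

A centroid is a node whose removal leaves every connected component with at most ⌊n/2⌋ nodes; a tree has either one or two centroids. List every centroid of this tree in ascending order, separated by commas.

Delete A: the remaining components have sizes 2, 1, 1, 1, 1. Max 2 ≤ 3, so A is a centroid.
No neighbour of A does as well, so A is the unique centroid.

A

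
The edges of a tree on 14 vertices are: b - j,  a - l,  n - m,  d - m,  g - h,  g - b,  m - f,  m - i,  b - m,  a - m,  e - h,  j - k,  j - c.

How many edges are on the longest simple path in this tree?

6

Starting from e, a farthest node is l at distance 6.
One longest path: e – h – g – b – m – a – l.
So the diameter is 6.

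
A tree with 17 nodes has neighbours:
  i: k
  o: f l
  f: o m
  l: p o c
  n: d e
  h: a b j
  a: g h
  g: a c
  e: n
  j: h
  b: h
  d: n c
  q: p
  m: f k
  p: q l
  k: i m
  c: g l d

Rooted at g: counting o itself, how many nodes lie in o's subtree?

5

Descendants of o (including itself): o, f, m, k, i. That's 5.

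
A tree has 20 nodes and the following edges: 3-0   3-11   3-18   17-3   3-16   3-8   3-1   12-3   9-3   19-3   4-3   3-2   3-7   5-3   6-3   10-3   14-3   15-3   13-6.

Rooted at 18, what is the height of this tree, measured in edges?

The longest root-to-leaf path is 18 → 3 → 6 → 13 (3 edges).

3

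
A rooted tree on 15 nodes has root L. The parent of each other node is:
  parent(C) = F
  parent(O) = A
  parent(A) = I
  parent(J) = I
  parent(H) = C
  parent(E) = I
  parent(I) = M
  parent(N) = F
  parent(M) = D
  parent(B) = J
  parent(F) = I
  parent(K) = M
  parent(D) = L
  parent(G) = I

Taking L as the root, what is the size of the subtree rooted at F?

4

F's subtree: {F, C, N, H}, size 4.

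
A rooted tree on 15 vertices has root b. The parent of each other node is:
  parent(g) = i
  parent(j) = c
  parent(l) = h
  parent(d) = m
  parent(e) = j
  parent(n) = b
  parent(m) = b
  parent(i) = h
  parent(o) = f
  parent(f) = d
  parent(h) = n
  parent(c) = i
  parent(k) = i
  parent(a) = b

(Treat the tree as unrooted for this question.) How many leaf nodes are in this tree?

The leaves are a, e, g, k, l, o.
That is 6 leaves.

6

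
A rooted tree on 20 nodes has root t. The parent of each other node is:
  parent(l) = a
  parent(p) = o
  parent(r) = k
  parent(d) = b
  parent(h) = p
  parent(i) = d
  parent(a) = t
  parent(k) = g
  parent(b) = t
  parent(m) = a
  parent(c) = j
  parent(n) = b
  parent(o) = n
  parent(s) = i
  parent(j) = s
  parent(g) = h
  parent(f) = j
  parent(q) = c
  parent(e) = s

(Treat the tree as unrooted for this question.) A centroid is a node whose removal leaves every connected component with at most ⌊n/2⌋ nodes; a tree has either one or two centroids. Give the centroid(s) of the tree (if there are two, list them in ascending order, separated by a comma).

Removing b splits the tree into components of sizes 8, 7, 4; the largest is 8 ≤ ⌊20/2⌋ = 10.
No neighbour of b does as well, so b is the unique centroid.

b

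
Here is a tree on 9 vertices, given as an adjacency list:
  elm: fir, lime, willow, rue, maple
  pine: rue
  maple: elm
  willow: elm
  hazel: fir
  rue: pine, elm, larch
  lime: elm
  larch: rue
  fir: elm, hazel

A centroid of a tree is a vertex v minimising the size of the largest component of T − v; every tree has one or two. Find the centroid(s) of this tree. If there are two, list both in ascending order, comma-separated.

If elm is removed the pieces have sizes 3, 2, 1, 1, 1, all ≤ ⌊9/2⌋ = 4.
No neighbour of elm does as well, so elm is the unique centroid.

elm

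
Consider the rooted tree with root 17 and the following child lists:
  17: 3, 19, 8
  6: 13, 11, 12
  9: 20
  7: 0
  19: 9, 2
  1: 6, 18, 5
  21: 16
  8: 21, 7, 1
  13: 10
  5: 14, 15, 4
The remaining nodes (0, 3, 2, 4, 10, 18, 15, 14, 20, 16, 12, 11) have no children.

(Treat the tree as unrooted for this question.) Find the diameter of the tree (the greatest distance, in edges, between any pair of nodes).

A longest path is 10–13–6–1–8–17–19–9–20, with 8 edges.

8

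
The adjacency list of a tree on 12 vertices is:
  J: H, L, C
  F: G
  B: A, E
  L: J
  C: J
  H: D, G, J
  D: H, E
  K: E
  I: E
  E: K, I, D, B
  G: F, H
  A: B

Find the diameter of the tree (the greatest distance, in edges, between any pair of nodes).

6

Starting from A, a farthest node is L at distance 6.
One longest path: A-B-E-D-H-J-L.
So the diameter is 6.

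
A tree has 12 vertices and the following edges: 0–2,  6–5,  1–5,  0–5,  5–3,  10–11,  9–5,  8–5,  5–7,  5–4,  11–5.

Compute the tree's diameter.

4

BFS from 2 reaches 10 last, at distance 4; BFS from 10 confirms no node is farther.
Path: 2–0–5–11–10.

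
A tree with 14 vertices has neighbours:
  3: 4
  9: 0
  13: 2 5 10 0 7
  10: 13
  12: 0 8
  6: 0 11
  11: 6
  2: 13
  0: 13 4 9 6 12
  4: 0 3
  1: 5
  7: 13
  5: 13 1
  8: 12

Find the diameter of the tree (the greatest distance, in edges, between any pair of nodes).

A longest path is 11 - 6 - 0 - 13 - 5 - 1, with 5 edges.

5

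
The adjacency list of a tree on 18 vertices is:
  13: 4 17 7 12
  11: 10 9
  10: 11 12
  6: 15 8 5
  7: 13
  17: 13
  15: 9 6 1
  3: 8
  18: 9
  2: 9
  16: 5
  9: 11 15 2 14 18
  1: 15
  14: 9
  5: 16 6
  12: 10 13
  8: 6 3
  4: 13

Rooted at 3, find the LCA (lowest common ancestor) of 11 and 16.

6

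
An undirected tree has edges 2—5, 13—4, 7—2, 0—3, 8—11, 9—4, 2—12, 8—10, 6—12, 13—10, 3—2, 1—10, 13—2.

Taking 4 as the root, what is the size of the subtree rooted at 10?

4

The subtree rooted at 10 contains: 10, 8, 1, 11 — 4 nodes.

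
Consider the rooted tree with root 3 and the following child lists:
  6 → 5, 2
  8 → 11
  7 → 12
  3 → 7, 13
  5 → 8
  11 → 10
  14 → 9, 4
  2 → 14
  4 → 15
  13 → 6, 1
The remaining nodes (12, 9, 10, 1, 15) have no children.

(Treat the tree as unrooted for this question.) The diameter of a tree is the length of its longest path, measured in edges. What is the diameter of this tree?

BFS from 12 reaches 10 last, at distance 8; BFS from 10 confirms no node is farther.
Path: 12–7–3–13–6–5–8–11–10.

8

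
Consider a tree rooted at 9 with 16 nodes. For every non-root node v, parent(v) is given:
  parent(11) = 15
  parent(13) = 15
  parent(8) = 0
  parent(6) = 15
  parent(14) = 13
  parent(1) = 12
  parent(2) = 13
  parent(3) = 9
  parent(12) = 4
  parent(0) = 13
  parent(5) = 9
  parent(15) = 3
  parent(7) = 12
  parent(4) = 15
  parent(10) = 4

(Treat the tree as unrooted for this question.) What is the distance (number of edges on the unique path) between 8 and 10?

The path is 8–0–13–15–4–10, which has 5 edges.

5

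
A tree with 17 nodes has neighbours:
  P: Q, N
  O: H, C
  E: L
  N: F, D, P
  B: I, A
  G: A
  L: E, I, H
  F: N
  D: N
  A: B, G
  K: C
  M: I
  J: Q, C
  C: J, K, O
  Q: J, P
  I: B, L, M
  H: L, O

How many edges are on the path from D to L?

8

Walking from D: D - N - P - Q - J - C - O - H - L. Length 8.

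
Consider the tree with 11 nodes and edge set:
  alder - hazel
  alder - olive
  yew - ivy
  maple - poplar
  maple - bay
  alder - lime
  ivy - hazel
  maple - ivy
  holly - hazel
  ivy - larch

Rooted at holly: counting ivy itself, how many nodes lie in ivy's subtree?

ivy's subtree: {ivy, yew, maple, larch, bay, poplar}, size 6.

6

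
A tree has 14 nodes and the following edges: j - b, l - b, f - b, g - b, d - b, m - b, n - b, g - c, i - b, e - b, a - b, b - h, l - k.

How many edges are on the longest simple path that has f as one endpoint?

3

Distances from f peak at 3, attained at c (k also at distance 3).
f–b–g–c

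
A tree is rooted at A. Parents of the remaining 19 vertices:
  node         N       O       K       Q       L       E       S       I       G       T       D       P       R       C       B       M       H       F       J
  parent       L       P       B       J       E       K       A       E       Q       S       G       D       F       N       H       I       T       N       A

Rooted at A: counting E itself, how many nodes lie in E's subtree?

8

E's subtree: {E, L, I, N, M, F, C, R}, size 8.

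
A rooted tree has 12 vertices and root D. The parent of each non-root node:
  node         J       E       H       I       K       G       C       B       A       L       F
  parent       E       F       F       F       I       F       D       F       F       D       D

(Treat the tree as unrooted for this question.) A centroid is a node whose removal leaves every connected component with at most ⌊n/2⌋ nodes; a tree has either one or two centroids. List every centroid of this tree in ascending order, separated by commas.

Removing F splits the tree into components of sizes 3, 2, 2, 1, 1, 1, 1; the largest is 3 ≤ ⌊12/2⌋ = 6.
Every other node leaves some component of size > 6, so the centroid is unique.

F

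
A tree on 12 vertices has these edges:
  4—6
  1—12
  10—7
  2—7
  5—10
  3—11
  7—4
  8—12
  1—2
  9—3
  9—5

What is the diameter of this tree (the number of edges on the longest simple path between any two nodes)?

9

A longest path is 11-3-9-5-10-7-2-1-12-8, with 9 edges.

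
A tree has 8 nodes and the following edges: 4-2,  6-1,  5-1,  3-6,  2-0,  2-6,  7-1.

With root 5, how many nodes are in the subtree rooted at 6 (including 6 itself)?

5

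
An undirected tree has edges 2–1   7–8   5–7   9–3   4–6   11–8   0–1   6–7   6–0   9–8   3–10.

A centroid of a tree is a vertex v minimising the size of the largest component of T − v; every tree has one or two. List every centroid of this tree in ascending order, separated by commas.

7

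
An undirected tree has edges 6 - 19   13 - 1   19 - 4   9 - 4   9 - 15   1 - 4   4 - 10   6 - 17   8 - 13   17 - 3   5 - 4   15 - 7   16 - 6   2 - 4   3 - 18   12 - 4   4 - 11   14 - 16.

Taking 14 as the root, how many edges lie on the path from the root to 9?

5

Climbing from 9 to the root: 9 → 4 → 19 → 6 → 16 → 14. That's 5 steps.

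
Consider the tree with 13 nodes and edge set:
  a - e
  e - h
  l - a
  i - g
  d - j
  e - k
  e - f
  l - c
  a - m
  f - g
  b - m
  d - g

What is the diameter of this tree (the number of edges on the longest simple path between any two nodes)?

BFS from b reaches j last, at distance 7; BFS from j confirms no node is farther.
Path: b-m-a-e-f-g-d-j.

7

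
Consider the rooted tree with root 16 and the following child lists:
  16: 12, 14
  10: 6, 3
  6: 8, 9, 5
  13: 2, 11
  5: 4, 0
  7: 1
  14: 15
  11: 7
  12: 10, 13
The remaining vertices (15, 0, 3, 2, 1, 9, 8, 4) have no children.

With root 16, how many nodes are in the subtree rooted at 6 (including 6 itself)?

6's subtree: {6, 5, 9, 8, 4, 0}, size 6.

6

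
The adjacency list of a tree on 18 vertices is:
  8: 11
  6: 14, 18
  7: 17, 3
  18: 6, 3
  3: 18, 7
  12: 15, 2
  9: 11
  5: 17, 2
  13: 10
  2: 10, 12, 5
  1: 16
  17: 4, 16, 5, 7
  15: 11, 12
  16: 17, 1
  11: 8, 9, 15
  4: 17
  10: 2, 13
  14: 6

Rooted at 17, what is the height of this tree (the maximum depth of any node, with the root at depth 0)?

6

8 sits deepest: 17-5-2-12-15-11-8 — 6 edges from the root.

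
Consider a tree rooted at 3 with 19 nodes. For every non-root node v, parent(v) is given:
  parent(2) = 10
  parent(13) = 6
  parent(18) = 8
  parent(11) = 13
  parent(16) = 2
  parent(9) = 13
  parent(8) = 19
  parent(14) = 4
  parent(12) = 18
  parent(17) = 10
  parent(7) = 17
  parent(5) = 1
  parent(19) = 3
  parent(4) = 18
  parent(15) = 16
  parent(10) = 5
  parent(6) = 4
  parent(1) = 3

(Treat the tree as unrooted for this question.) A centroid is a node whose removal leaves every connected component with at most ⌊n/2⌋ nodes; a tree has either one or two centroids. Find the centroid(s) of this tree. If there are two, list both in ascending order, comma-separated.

19

If 19 is removed the pieces have sizes 9, 9, all ≤ ⌊19/2⌋ = 9.
No neighbour of 19 does as well, so 19 is the unique centroid.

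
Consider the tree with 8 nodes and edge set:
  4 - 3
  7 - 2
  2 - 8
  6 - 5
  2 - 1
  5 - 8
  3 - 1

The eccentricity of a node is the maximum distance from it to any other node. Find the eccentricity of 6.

A farthest node from 6 is 4.
The path 6–5–8–2–1–3–4 has 6 edges.

6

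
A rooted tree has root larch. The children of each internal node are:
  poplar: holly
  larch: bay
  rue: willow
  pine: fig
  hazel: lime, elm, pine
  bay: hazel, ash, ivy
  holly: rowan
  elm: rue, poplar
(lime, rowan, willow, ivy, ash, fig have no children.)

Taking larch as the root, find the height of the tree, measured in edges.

The longest root-to-leaf path is larch – bay – hazel – elm – poplar – holly – rowan (6 edges).

6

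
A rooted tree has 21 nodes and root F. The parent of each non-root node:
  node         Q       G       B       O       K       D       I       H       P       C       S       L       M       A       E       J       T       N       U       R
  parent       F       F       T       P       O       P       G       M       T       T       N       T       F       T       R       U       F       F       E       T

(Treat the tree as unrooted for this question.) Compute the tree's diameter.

7

A longest path is J-U-E-R-T-F-M-H, with 7 edges.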